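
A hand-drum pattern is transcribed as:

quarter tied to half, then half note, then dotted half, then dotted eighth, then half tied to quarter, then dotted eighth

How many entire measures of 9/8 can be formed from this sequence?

2

One bar of 9/8 = 18 sixteenth notes.
Convert each value to sixteenth notes: quarter tied to half (quarter + half) = 12; half note = 8; dotted half = 12; dotted eighth = 3; half tied to quarter (half + quarter) = 12; dotted eighth = 3.
Adding: 12 + 8 + 12 + 3 + 12 + 3 = 50.
50 ÷ 18 = 2 complete bars with 14 left over.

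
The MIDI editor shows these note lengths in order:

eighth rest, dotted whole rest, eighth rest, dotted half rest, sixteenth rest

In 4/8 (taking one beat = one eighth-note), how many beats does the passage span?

20.5

One eighth-note beat = 2 sixteenth notes.
Each duration in sixteenth notes: eighth rest = 2; dotted whole rest = 24; eighth rest = 2; dotted half rest = 12; sixteenth rest = 1.
Sum: 2 + 24 + 2 + 12 + 1 = 41.
41 ÷ 2 = 20.5 beats.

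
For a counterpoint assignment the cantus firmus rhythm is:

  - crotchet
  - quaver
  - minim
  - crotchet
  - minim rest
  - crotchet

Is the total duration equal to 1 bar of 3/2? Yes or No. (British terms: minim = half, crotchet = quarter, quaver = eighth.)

No

One bar of 3/2 = 12 eighth notes.
Each duration in eighth notes: crotchet = 2; quaver = 1; minim = 4; crotchet = 2; minim rest = 4; crotchet = 2.
Altogether 2 + 1 + 4 + 2 + 4 + 2 = 15.
15 exceeds 12, so the answer is No.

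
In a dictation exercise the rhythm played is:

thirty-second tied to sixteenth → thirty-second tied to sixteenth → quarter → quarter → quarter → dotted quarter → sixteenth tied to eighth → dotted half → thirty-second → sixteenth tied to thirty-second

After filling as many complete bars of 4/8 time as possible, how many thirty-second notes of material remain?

12

One bar of 4/8 = 16 thirty-second notes.
Express everything in thirty-second notes: thirty-second tied to sixteenth (thirty-second + sixteenth) = 3; thirty-second tied to sixteenth (thirty-second + sixteenth) = 3; quarter = 8; quarter = 8; quarter = 8; dotted quarter = 12; sixteenth tied to eighth (sixteenth + eighth) = 6; dotted half = 24; thirty-second = 1; sixteenth tied to thirty-second (sixteenth + thirty-second) = 3.
Sum: 3 + 3 + 8 + 8 + 8 + 12 + 6 + 24 + 1 + 3 = 76.
76 ÷ 16 = 4 complete bars with 12 thirty-second notes remaining.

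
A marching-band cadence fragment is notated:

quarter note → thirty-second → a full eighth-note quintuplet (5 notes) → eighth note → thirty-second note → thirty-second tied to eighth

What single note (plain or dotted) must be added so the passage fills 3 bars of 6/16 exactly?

3 bars of 6/16 = 36 thirty-second notes.
Convert each value to thirty-second notes: quarter note = 8; thirty-second = 1; a full eighth-note quintuplet (5 notes) (five quintuplet eighths span one half) = 16; eighth note = 4; thirty-second note = 1; thirty-second tied to eighth (thirty-second + eighth) = 5.
Sum: 8 + 1 + 16 + 4 + 1 + 5 = 35.
Remaining: 36 − 35 = 1 thirty-second note, which is a thirty-second note.

thirty-second note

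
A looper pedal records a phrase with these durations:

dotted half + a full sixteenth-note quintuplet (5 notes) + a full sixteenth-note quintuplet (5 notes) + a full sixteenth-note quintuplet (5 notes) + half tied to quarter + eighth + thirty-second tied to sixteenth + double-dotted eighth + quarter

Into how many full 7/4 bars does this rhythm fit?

1

One bar of 7/4 = 56 thirty-second notes.
Each duration in thirty-second notes: dotted half = 24; a full sixteenth-note quintuplet (5 notes) (five quintuplet sixteenths span one quarter) = 8; a full sixteenth-note quintuplet (5 notes) (five quintuplet sixteenths span one quarter) = 8; a full sixteenth-note quintuplet (5 notes) (five quintuplet sixteenths span one quarter) = 8; half tied to quarter (half + quarter) = 24; eighth = 4; thirty-second tied to sixteenth (thirty-second + sixteenth) = 3; double-dotted eighth = 7; quarter = 8.
Total: 24 + 8 + 8 + 8 + 24 + 4 + 3 + 7 + 8 = 94.
94 ÷ 56 = 1 complete bar with 38 left over.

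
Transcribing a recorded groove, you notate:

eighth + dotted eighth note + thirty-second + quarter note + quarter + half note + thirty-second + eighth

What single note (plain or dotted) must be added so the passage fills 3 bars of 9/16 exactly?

3 bars of 9/16 = 54 thirty-second notes.
Express everything in thirty-second notes: eighth = 4; dotted eighth note = 6; thirty-second = 1; quarter note = 8; quarter = 8; half note = 16; thirty-second = 1; eighth = 4.
Sum: 4 + 6 + 1 + 8 + 8 + 16 + 1 + 4 = 48.
Remaining: 54 − 48 = 6 thirty-second notes, which is a dotted eighth note.

dotted eighth note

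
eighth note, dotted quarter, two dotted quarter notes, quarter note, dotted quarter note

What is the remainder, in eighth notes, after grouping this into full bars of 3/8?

One bar of 3/8 = 3 eighth notes.
Convert each value to eighth notes: eighth note = 1; dotted quarter = 3; dotted quarter note = 3; dotted quarter note = 3; quarter note = 2; dotted quarter note = 3.
Altogether 1 + 3 + 3 + 3 + 2 + 3 = 15.
15 ÷ 3 = 5 complete bars with 0 eighth notes remaining.

0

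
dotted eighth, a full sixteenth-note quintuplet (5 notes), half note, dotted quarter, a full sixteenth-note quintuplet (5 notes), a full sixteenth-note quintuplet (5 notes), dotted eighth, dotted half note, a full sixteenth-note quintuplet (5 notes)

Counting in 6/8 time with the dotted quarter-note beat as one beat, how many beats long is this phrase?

One dotted quarter-note beat = 6 sixteenth notes.
Convert each value to sixteenth notes: dotted eighth = 3; a full sixteenth-note quintuplet (5 notes) (five quintuplet sixteenths span one quarter) = 4; half note = 8; dotted quarter = 6; a full sixteenth-note quintuplet (5 notes) (five quintuplet sixteenths span one quarter) = 4; a full sixteenth-note quintuplet (5 notes) (five quintuplet sixteenths span one quarter) = 4; dotted eighth = 3; dotted half note = 12; a full sixteenth-note quintuplet (5 notes) (five quintuplet sixteenths span one quarter) = 4.
Altogether 3 + 4 + 8 + 6 + 4 + 4 + 3 + 12 + 4 = 48.
48 ÷ 6 = 8 beats.

8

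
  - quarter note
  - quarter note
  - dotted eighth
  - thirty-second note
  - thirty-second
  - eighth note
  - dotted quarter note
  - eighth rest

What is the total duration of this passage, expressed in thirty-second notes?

44

Each duration in thirty-second notes: quarter note = 8; quarter note = 8; dotted eighth = 6; thirty-second note = 1; thirty-second = 1; eighth note = 4; dotted quarter note = 12; eighth rest = 4.
Sum: 8 + 8 + 6 + 1 + 1 + 4 + 12 + 4 = 44 thirty-second notes.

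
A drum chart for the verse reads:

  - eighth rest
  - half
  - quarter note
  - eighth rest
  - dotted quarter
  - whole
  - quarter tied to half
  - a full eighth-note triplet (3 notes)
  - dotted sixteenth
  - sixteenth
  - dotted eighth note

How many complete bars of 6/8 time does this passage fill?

4

One bar of 6/8 = 24 thirty-second notes.
Working in thirty-second notes: eighth rest = 4; half = 16; quarter note = 8; eighth rest = 4; dotted quarter = 12; whole = 32; quarter tied to half (quarter + half) = 24; a full eighth-note triplet (3 notes) (three triplet eighths span one quarter) = 8; dotted sixteenth = 3; sixteenth = 2; dotted eighth note = 6.
Sum: 4 + 16 + 8 + 4 + 12 + 32 + 24 + 8 + 3 + 2 + 6 = 119.
119 ÷ 24 = 4 complete bars with 23 left over.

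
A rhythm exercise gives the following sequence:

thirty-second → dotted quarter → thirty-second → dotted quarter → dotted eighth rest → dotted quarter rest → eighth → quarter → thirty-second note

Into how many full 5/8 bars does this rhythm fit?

One bar of 5/8 = 20 thirty-second notes.
In thirty-second notes: thirty-second = 1; dotted quarter = 12; thirty-second = 1; dotted quarter = 12; dotted eighth rest = 6; dotted quarter rest = 12; eighth = 4; quarter = 8; thirty-second note = 1.
Total: 1 + 12 + 1 + 12 + 6 + 12 + 4 + 8 + 1 = 57.
57 ÷ 20 = 2 complete bars with 17 left over.

2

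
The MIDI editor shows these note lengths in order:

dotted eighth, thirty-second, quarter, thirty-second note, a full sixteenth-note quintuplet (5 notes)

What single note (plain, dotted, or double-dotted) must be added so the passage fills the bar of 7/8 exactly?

The bar of 7/8 = 28 thirty-second notes.
Convert each value to thirty-second notes: dotted eighth = 6; thirty-second = 1; quarter = 8; thirty-second note = 1; a full sixteenth-note quintuplet (5 notes) (five quintuplet sixteenths span one quarter) = 8.
Adding: 6 + 1 + 8 + 1 + 8 = 24.
Remaining: 28 − 24 = 4 thirty-second notes, which is a eighth note.

eighth note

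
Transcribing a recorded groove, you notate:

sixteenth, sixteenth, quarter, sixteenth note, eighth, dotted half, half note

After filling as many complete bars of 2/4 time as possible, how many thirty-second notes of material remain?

One bar of 2/4 = 8 sixteenth notes.
In sixteenth notes: sixteenth = 1; sixteenth = 1; quarter = 4; sixteenth note = 1; eighth = 2; dotted half = 12; half note = 8.
Altogether 1 + 1 + 4 + 1 + 2 + 12 + 8 = 29.
29 ÷ 8 = 3 complete bars with 5 sixteenth notes remaining = 10 thirty-second notes.

10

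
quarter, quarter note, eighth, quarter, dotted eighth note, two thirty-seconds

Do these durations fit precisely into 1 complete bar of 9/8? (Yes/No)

Yes

One bar of 9/8 = 36 thirty-second notes.
Working in thirty-second notes: quarter = 8; quarter note = 8; eighth = 4; quarter = 8; dotted eighth note = 6; thirty-second = 1; thirty-second = 1.
Adding: 8 + 8 + 4 + 8 + 6 + 1 + 1 = 36.
36 equals 36, so the answer is Yes.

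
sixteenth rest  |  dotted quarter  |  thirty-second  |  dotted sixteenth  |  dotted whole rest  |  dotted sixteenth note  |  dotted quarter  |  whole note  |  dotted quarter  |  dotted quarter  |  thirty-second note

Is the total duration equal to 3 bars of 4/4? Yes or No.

One bar of 4/4 = 32 thirty-second notes, so 3 bars = 96.
Convert each value to thirty-second notes: sixteenth rest = 2; dotted quarter = 12; thirty-second = 1; dotted sixteenth = 3; dotted whole rest = 48; dotted sixteenth note = 3; dotted quarter = 12; whole note = 32; dotted quarter = 12; dotted quarter = 12; thirty-second note = 1.
Adding: 2 + 12 + 1 + 3 + 48 + 3 + 12 + 32 + 12 + 12 + 1 = 138.
138 exceeds 96, so the answer is No.

No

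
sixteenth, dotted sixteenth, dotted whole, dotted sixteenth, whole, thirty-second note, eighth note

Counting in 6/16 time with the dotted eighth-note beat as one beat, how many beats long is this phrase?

One dotted eighth-note beat = 6 thirty-second notes.
Each duration in thirty-second notes: sixteenth = 2; dotted sixteenth = 3; dotted whole = 48; dotted sixteenth = 3; whole = 32; thirty-second note = 1; eighth note = 4.
Total: 2 + 3 + 48 + 3 + 32 + 1 + 4 = 93.
93 ÷ 6 = 15.5 beats.

15.5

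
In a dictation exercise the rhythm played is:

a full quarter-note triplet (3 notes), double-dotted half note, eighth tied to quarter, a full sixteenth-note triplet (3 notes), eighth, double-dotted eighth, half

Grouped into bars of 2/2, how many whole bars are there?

One bar of 2/2 = 32 thirty-second notes.
Convert each value to thirty-second notes: a full quarter-note triplet (3 notes) (three triplet quarters span one half) = 16; double-dotted half note = 28; eighth tied to quarter (eighth + quarter) = 12; a full sixteenth-note triplet (3 notes) (three triplet sixteenths span one eighth) = 4; eighth = 4; double-dotted eighth = 7; half = 16.
Altogether 16 + 28 + 12 + 4 + 4 + 7 + 16 = 87.
87 ÷ 32 = 2 complete bars with 23 left over.

2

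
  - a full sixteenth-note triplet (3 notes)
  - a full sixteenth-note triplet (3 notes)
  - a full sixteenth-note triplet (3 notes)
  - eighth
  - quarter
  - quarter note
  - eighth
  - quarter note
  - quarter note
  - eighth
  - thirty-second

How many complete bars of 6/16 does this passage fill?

4

One bar of 6/16 = 12 thirty-second notes.
In thirty-second notes: a full sixteenth-note triplet (3 notes) (three triplet sixteenths span one eighth) = 4; a full sixteenth-note triplet (3 notes) (three triplet sixteenths span one eighth) = 4; a full sixteenth-note triplet (3 notes) (three triplet sixteenths span one eighth) = 4; eighth = 4; quarter = 8; quarter note = 8; eighth = 4; quarter note = 8; quarter note = 8; eighth = 4; thirty-second = 1.
Sum: 4 + 4 + 4 + 4 + 8 + 8 + 4 + 8 + 8 + 4 + 1 = 57.
57 ÷ 12 = 4 complete bars with 9 left over.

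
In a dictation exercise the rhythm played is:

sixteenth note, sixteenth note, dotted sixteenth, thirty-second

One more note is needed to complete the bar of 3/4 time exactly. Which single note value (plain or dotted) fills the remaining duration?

half note

The bar of 3/4 = 24 thirty-second notes.
In thirty-second notes: sixteenth note = 2; sixteenth note = 2; dotted sixteenth = 3; thirty-second = 1.
Altogether 2 + 2 + 3 + 1 = 8.
Remaining: 24 − 8 = 16 thirty-second notes, which is a half note.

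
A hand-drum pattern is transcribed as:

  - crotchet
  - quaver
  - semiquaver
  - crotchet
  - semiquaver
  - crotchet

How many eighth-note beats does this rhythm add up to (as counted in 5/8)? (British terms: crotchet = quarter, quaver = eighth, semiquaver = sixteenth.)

8

One eighth-note beat = 2 sixteenth notes.
Working in sixteenth notes: crotchet = 4; quaver = 2; semiquaver = 1; crotchet = 4; semiquaver = 1; crotchet = 4.
Altogether 4 + 2 + 1 + 4 + 1 + 4 = 16.
16 ÷ 2 = 8 beats.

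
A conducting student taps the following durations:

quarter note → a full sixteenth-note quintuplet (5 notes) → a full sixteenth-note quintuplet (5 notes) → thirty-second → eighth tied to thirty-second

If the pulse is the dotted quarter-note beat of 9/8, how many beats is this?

One dotted quarter-note beat = 12 thirty-second notes.
Working in thirty-second notes: quarter note = 8; a full sixteenth-note quintuplet (5 notes) (five quintuplet sixteenths span one quarter) = 8; a full sixteenth-note quintuplet (5 notes) (five quintuplet sixteenths span one quarter) = 8; thirty-second = 1; eighth tied to thirty-second (eighth + thirty-second) = 5.
Total: 8 + 8 + 8 + 1 + 5 = 30.
30 ÷ 12 = 2.5 beats.

2.5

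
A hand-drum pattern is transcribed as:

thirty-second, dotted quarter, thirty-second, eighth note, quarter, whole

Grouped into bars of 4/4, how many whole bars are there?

1

One bar of 4/4 = 32 thirty-second notes.
Working in thirty-second notes: thirty-second = 1; dotted quarter = 12; thirty-second = 1; eighth note = 4; quarter = 8; whole = 32.
Sum: 1 + 12 + 1 + 4 + 8 + 32 = 58.
58 ÷ 32 = 1 complete bar with 26 left over.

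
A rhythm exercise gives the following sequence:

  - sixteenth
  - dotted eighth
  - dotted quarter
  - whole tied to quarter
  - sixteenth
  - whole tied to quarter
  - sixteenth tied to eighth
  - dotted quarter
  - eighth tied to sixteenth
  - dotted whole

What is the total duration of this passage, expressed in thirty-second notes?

174

In thirty-second notes: sixteenth = 2; dotted eighth = 6; dotted quarter = 12; whole tied to quarter (whole + quarter) = 40; sixteenth = 2; whole tied to quarter (whole + quarter) = 40; sixteenth tied to eighth (sixteenth + eighth) = 6; dotted quarter = 12; eighth tied to sixteenth (eighth + sixteenth) = 6; dotted whole = 48.
Altogether 2 + 6 + 12 + 40 + 2 + 40 + 6 + 12 + 6 + 48 = 174 thirty-second notes.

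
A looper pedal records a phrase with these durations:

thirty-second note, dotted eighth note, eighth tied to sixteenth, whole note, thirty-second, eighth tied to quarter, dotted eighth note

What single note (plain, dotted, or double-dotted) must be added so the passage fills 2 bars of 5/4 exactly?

2 bars of 5/4 = 80 thirty-second notes.
In thirty-second notes: thirty-second note = 1; dotted eighth note = 6; eighth tied to sixteenth (eighth + sixteenth) = 6; whole note = 32; thirty-second = 1; eighth tied to quarter (eighth + quarter) = 12; dotted eighth note = 6.
Total: 1 + 6 + 6 + 32 + 1 + 12 + 6 = 64.
Remaining: 80 − 64 = 16 thirty-second notes, which is a half note.

half note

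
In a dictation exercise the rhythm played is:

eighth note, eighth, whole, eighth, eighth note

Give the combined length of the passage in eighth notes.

12

Working in eighth notes: eighth note = 1; eighth = 1; whole = 8; eighth = 1; eighth note = 1.
Total: 1 + 1 + 8 + 1 + 1 = 12 eighth notes.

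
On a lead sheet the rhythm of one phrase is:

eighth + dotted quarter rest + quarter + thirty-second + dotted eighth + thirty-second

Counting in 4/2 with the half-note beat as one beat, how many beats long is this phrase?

One half-note beat = 16 thirty-second notes.
Working in thirty-second notes: eighth = 4; dotted quarter rest = 12; quarter = 8; thirty-second = 1; dotted eighth = 6; thirty-second = 1.
Altogether 4 + 12 + 8 + 1 + 6 + 1 = 32.
32 ÷ 16 = 2 beats.

2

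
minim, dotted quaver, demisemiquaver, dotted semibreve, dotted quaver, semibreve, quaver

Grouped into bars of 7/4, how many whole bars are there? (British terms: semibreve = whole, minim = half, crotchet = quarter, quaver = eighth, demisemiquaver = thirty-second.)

2

One bar of 7/4 = 56 thirty-second notes.
Each duration in thirty-second notes: minim = 16; dotted quaver = 6; demisemiquaver = 1; dotted semibreve = 48; dotted quaver = 6; semibreve = 32; quaver = 4.
Adding: 16 + 6 + 1 + 48 + 6 + 32 + 4 = 113.
113 ÷ 56 = 2 complete bars with 1 left over.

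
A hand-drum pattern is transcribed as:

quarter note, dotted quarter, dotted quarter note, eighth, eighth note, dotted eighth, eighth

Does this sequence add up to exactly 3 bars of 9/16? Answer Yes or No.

One bar of 9/16 = 9 sixteenth notes, so 3 bars = 27.
Working in sixteenth notes: quarter note = 4; dotted quarter = 6; dotted quarter note = 6; eighth = 2; eighth note = 2; dotted eighth = 3; eighth = 2.
Altogether 4 + 6 + 6 + 2 + 2 + 3 + 2 = 25.
25 falls short of 27, so the answer is No.

No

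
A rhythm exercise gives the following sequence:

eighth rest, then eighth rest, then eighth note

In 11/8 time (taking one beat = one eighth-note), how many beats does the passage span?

One eighth-note beat = 2 sixteenth notes.
Working in sixteenth notes: eighth rest = 2; eighth rest = 2; eighth note = 2.
Sum: 2 + 2 + 2 = 6.
6 ÷ 2 = 3 beats.

3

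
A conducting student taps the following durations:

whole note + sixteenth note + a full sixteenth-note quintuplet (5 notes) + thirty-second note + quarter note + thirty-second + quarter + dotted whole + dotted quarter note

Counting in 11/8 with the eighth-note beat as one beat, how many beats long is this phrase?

One eighth-note beat = 4 thirty-second notes.
Convert each value to thirty-second notes: whole note = 32; sixteenth note = 2; a full sixteenth-note quintuplet (5 notes) (five quintuplet sixteenths span one quarter) = 8; thirty-second note = 1; quarter note = 8; thirty-second = 1; quarter = 8; dotted whole = 48; dotted quarter note = 12.
Sum: 32 + 2 + 8 + 1 + 8 + 1 + 8 + 48 + 12 = 120.
120 ÷ 4 = 30 beats.

30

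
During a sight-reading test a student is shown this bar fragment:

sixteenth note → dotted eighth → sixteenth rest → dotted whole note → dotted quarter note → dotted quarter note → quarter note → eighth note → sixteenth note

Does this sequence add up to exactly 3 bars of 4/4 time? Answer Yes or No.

Yes

One bar of 4/4 = 16 sixteenth notes, so 3 bars = 48.
Each duration in sixteenth notes: sixteenth note = 1; dotted eighth = 3; sixteenth rest = 1; dotted whole note = 24; dotted quarter note = 6; dotted quarter note = 6; quarter note = 4; eighth note = 2; sixteenth note = 1.
Altogether 1 + 3 + 1 + 24 + 6 + 6 + 4 + 2 + 1 = 48.
48 equals 48, so the answer is Yes.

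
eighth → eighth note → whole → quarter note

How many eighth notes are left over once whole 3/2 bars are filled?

One bar of 3/2 = 12 eighth notes.
Express everything in eighth notes: eighth = 1; eighth note = 1; whole = 8; quarter note = 2.
Altogether 1 + 1 + 8 + 2 = 12.
12 ÷ 12 = 1 complete bar with 0 eighth notes remaining.

0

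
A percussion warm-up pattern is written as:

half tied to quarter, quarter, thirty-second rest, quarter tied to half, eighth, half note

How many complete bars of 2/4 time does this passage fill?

One bar of 2/4 = 16 thirty-second notes.
In thirty-second notes: half tied to quarter (half + quarter) = 24; quarter = 8; thirty-second rest = 1; quarter tied to half (quarter + half) = 24; eighth = 4; half note = 16.
Altogether 24 + 8 + 1 + 24 + 4 + 16 = 77.
77 ÷ 16 = 4 complete bars with 13 left over.

4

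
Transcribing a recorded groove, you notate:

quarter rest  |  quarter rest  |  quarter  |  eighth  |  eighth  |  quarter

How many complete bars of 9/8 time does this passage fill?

1

One bar of 9/8 = 9 eighth notes.
In eighth notes: quarter rest = 2; quarter rest = 2; quarter = 2; eighth = 1; eighth = 1; quarter = 2.
Altogether 2 + 2 + 2 + 1 + 1 + 2 = 10.
10 ÷ 9 = 1 complete bar with 1 left over.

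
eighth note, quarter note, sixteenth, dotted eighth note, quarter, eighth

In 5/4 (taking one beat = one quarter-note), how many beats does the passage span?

One quarter-note beat = 4 sixteenth notes.
In sixteenth notes: eighth note = 2; quarter note = 4; sixteenth = 1; dotted eighth note = 3; quarter = 4; eighth = 2.
Total: 2 + 4 + 1 + 3 + 4 + 2 = 16.
16 ÷ 4 = 4 beats.

4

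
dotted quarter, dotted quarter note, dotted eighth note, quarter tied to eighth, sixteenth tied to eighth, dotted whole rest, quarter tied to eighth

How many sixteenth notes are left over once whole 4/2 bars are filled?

One bar of 4/2 = 32 sixteenth notes.
Each duration in sixteenth notes: dotted quarter = 6; dotted quarter note = 6; dotted eighth note = 3; quarter tied to eighth (quarter + eighth) = 6; sixteenth tied to eighth (sixteenth + eighth) = 3; dotted whole rest = 24; quarter tied to eighth (quarter + eighth) = 6.
Sum: 6 + 6 + 3 + 6 + 3 + 24 + 6 = 54.
54 ÷ 32 = 1 complete bar with 22 sixteenth notes remaining.

22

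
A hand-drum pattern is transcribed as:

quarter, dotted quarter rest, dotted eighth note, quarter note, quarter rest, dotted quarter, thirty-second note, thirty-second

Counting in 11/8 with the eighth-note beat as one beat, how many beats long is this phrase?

14

One eighth-note beat = 4 thirty-second notes.
Express everything in thirty-second notes: quarter = 8; dotted quarter rest = 12; dotted eighth note = 6; quarter note = 8; quarter rest = 8; dotted quarter = 12; thirty-second note = 1; thirty-second = 1.
Total: 8 + 12 + 6 + 8 + 8 + 12 + 1 + 1 = 56.
56 ÷ 4 = 14 beats.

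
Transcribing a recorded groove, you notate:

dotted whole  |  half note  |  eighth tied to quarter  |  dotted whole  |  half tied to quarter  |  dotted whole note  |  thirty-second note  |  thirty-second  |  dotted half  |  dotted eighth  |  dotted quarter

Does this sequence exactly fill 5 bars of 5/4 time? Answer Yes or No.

No

One bar of 5/4 = 40 thirty-second notes, so 5 bars = 200.
Each duration in thirty-second notes: dotted whole = 48; half note = 16; eighth tied to quarter (eighth + quarter) = 12; dotted whole = 48; half tied to quarter (half + quarter) = 24; dotted whole note = 48; thirty-second note = 1; thirty-second = 1; dotted half = 24; dotted eighth = 6; dotted quarter = 12.
Sum: 48 + 16 + 12 + 48 + 24 + 48 + 1 + 1 + 24 + 6 + 12 = 240.
240 exceeds 200, so the answer is No.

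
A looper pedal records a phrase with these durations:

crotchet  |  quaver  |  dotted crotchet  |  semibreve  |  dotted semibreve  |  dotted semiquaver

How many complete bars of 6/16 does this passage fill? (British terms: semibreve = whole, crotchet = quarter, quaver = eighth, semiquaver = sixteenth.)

One bar of 6/16 = 12 thirty-second notes.
Working in thirty-second notes: crotchet = 8; quaver = 4; dotted crotchet = 12; semibreve = 32; dotted semibreve = 48; dotted semiquaver = 3.
Altogether 8 + 4 + 12 + 32 + 48 + 3 = 107.
107 ÷ 12 = 8 complete bars with 11 left over.

8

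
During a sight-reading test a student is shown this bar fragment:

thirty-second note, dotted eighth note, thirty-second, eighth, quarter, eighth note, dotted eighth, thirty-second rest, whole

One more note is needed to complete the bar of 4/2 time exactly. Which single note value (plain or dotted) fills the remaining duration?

thirty-second note

The bar of 4/2 = 64 thirty-second notes.
Working in thirty-second notes: thirty-second note = 1; dotted eighth note = 6; thirty-second = 1; eighth = 4; quarter = 8; eighth note = 4; dotted eighth = 6; thirty-second rest = 1; whole = 32.
Total: 1 + 6 + 1 + 4 + 8 + 4 + 6 + 1 + 32 = 63.
Remaining: 64 − 63 = 1 thirty-second note, which is a thirty-second note.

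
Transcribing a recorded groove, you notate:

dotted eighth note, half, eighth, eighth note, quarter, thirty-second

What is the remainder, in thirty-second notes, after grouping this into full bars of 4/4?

One bar of 4/4 = 32 thirty-second notes.
Working in thirty-second notes: dotted eighth note = 6; half = 16; eighth = 4; eighth note = 4; quarter = 8; thirty-second = 1.
Total: 6 + 16 + 4 + 4 + 8 + 1 = 39.
39 ÷ 32 = 1 complete bar with 7 thirty-second notes remaining.

7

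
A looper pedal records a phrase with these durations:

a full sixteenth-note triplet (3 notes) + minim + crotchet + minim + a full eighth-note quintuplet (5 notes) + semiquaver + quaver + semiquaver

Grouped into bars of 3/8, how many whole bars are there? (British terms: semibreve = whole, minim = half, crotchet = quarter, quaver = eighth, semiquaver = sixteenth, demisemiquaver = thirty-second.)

One bar of 3/8 = 6 sixteenth notes.
Working in sixteenth notes: a full sixteenth-note triplet (3 notes) (three triplet sixteenths span one eighth) = 2; minim = 8; crotchet = 4; minim = 8; a full eighth-note quintuplet (5 notes) (five quintuplet eighths span one half) = 8; semiquaver = 1; quaver = 2; semiquaver = 1.
Adding: 2 + 8 + 4 + 8 + 8 + 1 + 2 + 1 = 34.
34 ÷ 6 = 5 complete bars with 4 left over.

5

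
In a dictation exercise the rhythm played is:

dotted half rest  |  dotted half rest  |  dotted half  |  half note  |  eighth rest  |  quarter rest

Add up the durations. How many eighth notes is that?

Working in eighth notes: dotted half rest = 6; dotted half rest = 6; dotted half = 6; half note = 4; eighth rest = 1; quarter rest = 2.
Adding: 6 + 6 + 6 + 4 + 1 + 2 = 25 eighth notes.

25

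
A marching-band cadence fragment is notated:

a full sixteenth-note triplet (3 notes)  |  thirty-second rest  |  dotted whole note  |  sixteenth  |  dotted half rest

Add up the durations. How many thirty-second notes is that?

Convert each value to thirty-second notes: a full sixteenth-note triplet (3 notes) (three triplet sixteenths span one eighth) = 4; thirty-second rest = 1; dotted whole note = 48; sixteenth = 2; dotted half rest = 24.
Total: 4 + 1 + 48 + 2 + 24 = 79 thirty-second notes.

79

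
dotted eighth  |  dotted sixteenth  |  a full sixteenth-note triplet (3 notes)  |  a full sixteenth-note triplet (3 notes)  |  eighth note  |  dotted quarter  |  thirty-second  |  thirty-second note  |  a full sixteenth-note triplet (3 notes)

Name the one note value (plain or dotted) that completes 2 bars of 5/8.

2 bars of 5/8 = 40 thirty-second notes.
Working in thirty-second notes: dotted eighth = 6; dotted sixteenth = 3; a full sixteenth-note triplet (3 notes) (three triplet sixteenths span one eighth) = 4; a full sixteenth-note triplet (3 notes) (three triplet sixteenths span one eighth) = 4; eighth note = 4; dotted quarter = 12; thirty-second = 1; thirty-second note = 1; a full sixteenth-note triplet (3 notes) (three triplet sixteenths span one eighth) = 4.
Sum: 6 + 3 + 4 + 4 + 4 + 12 + 1 + 1 + 4 = 39.
Remaining: 40 − 39 = 1 thirty-second note, which is a thirty-second note.

thirty-second note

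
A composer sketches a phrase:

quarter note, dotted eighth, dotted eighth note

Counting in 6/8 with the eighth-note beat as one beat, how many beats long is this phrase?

5

One eighth-note beat = 2 sixteenth notes.
Convert each value to sixteenth notes: quarter note = 4; dotted eighth = 3; dotted eighth note = 3.
Total: 4 + 3 + 3 = 10.
10 ÷ 2 = 5 beats.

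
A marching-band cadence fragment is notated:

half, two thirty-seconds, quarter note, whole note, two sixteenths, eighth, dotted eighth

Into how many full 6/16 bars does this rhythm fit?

6

One bar of 6/16 = 12 thirty-second notes.
Express everything in thirty-second notes: half = 16; thirty-second = 1; thirty-second = 1; quarter note = 8; whole note = 32; sixteenth = 2; sixteenth = 2; eighth = 4; dotted eighth = 6.
Altogether 16 + 1 + 1 + 8 + 32 + 2 + 2 + 4 + 6 = 72.
72 ÷ 12 = 6 complete bars with 0 left over.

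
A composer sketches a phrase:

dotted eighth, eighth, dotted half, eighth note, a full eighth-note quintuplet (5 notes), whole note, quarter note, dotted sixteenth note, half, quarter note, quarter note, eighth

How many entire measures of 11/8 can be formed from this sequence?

One bar of 11/8 = 44 thirty-second notes.
In thirty-second notes: dotted eighth = 6; eighth = 4; dotted half = 24; eighth note = 4; a full eighth-note quintuplet (5 notes) (five quintuplet eighths span one half) = 16; whole note = 32; quarter note = 8; dotted sixteenth note = 3; half = 16; quarter note = 8; quarter note = 8; eighth = 4.
Altogether 6 + 4 + 24 + 4 + 16 + 32 + 8 + 3 + 16 + 8 + 8 + 4 = 133.
133 ÷ 44 = 3 complete bars with 1 left over.

3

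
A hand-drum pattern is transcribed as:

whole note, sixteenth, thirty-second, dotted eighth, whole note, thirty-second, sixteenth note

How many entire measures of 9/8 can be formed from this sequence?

One bar of 9/8 = 36 thirty-second notes.
In thirty-second notes: whole note = 32; sixteenth = 2; thirty-second = 1; dotted eighth = 6; whole note = 32; thirty-second = 1; sixteenth note = 2.
Sum: 32 + 2 + 1 + 6 + 32 + 1 + 2 = 76.
76 ÷ 36 = 2 complete bars with 4 left over.

2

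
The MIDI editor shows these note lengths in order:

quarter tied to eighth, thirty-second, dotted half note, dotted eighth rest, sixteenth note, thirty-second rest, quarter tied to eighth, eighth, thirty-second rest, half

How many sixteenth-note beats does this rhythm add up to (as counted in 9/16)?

39.5

One sixteenth-note beat = 2 thirty-second notes.
Each duration in thirty-second notes: quarter tied to eighth (quarter + eighth) = 12; thirty-second = 1; dotted half note = 24; dotted eighth rest = 6; sixteenth note = 2; thirty-second rest = 1; quarter tied to eighth (quarter + eighth) = 12; eighth = 4; thirty-second rest = 1; half = 16.
Altogether 12 + 1 + 24 + 6 + 2 + 1 + 12 + 4 + 1 + 16 = 79.
79 ÷ 2 = 39.5 beats.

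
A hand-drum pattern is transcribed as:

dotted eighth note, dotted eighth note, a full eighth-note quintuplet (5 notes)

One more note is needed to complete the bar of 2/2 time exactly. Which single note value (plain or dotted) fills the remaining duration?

eighth note

The bar of 2/2 = 16 sixteenth notes.
Working in sixteenth notes: dotted eighth note = 3; dotted eighth note = 3; a full eighth-note quintuplet (5 notes) (five quintuplet eighths span one half) = 8.
Adding: 3 + 3 + 8 = 14.
Remaining: 16 − 14 = 2 sixteenth notes, which is a eighth note.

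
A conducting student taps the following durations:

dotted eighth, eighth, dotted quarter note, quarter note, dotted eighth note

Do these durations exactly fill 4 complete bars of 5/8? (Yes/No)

One bar of 5/8 = 10 sixteenth notes, so 4 bars = 40.
Express everything in sixteenth notes: dotted eighth = 3; eighth = 2; dotted quarter note = 6; quarter note = 4; dotted eighth note = 3.
Total: 3 + 2 + 6 + 4 + 3 = 18.
18 falls short of 40, so the answer is No.

No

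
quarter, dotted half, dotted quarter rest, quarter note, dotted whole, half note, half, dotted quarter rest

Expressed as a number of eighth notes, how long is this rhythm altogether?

36

Working in eighth notes: quarter = 2; dotted half = 6; dotted quarter rest = 3; quarter note = 2; dotted whole = 12; half note = 4; half = 4; dotted quarter rest = 3.
Adding: 2 + 6 + 3 + 2 + 12 + 4 + 4 + 3 = 36 eighth notes.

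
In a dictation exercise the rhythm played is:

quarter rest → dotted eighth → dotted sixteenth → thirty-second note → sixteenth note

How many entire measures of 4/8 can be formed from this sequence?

1

One bar of 4/8 = 16 thirty-second notes.
In thirty-second notes: quarter rest = 8; dotted eighth = 6; dotted sixteenth = 3; thirty-second note = 1; sixteenth note = 2.
Adding: 8 + 6 + 3 + 1 + 2 = 20.
20 ÷ 16 = 1 complete bar with 4 left over.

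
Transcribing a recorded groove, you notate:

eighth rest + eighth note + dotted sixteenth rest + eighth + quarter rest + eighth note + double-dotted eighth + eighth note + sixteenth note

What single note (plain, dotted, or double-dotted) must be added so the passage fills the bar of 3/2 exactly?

quarter note

The bar of 3/2 = 48 thirty-second notes.
Express everything in thirty-second notes: eighth rest = 4; eighth note = 4; dotted sixteenth rest = 3; eighth = 4; quarter rest = 8; eighth note = 4; double-dotted eighth = 7; eighth note = 4; sixteenth note = 2.
Total: 4 + 4 + 3 + 4 + 8 + 4 + 7 + 4 + 2 = 40.
Remaining: 48 − 40 = 8 thirty-second notes, which is a quarter note.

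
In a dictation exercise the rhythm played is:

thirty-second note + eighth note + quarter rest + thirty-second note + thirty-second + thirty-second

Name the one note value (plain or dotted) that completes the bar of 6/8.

The bar of 6/8 = 24 thirty-second notes.
Each duration in thirty-second notes: thirty-second note = 1; eighth note = 4; quarter rest = 8; thirty-second note = 1; thirty-second = 1; thirty-second = 1.
Altogether 1 + 4 + 8 + 1 + 1 + 1 = 16.
Remaining: 24 − 16 = 8 thirty-second notes, which is a quarter note.

quarter note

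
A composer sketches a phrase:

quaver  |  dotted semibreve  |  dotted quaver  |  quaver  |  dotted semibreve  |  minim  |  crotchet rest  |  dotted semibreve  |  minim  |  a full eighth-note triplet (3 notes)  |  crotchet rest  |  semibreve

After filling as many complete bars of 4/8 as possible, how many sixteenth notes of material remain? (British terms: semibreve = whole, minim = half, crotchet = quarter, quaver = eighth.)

One bar of 4/8 = 8 sixteenth notes.
Convert each value to sixteenth notes: quaver = 2; dotted semibreve = 24; dotted quaver = 3; quaver = 2; dotted semibreve = 24; minim = 8; crotchet rest = 4; dotted semibreve = 24; minim = 8; a full eighth-note triplet (3 notes) (three triplet eighths span one quarter) = 4; crotchet rest = 4; semibreve = 16.
Total: 2 + 24 + 3 + 2 + 24 + 8 + 4 + 24 + 8 + 4 + 4 + 16 = 123.
123 ÷ 8 = 15 complete bars with 3 sixteenth notes remaining.

3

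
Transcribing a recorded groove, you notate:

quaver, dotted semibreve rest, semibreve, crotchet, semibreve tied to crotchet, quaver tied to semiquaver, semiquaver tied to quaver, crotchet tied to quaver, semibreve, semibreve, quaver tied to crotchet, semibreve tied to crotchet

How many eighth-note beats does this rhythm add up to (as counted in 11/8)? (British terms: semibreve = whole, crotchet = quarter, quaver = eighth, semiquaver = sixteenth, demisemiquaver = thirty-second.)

68

One eighth-note beat = 2 sixteenth notes.
Express everything in sixteenth notes: quaver = 2; dotted semibreve rest = 24; semibreve = 16; crotchet = 4; semibreve tied to crotchet (semibreve + crotchet) = 20; quaver tied to semiquaver (quaver + semiquaver) = 3; semiquaver tied to quaver (semiquaver + quaver) = 3; crotchet tied to quaver (crotchet + quaver) = 6; semibreve = 16; semibreve = 16; quaver tied to crotchet (quaver + crotchet) = 6; semibreve tied to crotchet (semibreve + crotchet) = 20.
Altogether 2 + 24 + 16 + 4 + 20 + 3 + 3 + 6 + 16 + 16 + 6 + 20 = 136.
136 ÷ 2 = 68 beats.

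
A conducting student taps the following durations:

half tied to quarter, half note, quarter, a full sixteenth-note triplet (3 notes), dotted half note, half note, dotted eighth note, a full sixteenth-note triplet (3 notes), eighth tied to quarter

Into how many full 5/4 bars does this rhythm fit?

One bar of 5/4 = 20 sixteenth notes.
Convert each value to sixteenth notes: half tied to quarter (half + quarter) = 12; half note = 8; quarter = 4; a full sixteenth-note triplet (3 notes) (three triplet sixteenths span one eighth) = 2; dotted half note = 12; half note = 8; dotted eighth note = 3; a full sixteenth-note triplet (3 notes) (three triplet sixteenths span one eighth) = 2; eighth tied to quarter (eighth + quarter) = 6.
Total: 12 + 8 + 4 + 2 + 12 + 8 + 3 + 2 + 6 = 57.
57 ÷ 20 = 2 complete bars with 17 left over.

2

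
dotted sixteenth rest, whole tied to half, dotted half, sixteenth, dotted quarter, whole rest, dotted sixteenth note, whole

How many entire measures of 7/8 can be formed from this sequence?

5

One bar of 7/8 = 28 thirty-second notes.
Convert each value to thirty-second notes: dotted sixteenth rest = 3; whole tied to half (whole + half) = 48; dotted half = 24; sixteenth = 2; dotted quarter = 12; whole rest = 32; dotted sixteenth note = 3; whole = 32.
Adding: 3 + 48 + 24 + 2 + 12 + 32 + 3 + 32 = 156.
156 ÷ 28 = 5 complete bars with 16 left over.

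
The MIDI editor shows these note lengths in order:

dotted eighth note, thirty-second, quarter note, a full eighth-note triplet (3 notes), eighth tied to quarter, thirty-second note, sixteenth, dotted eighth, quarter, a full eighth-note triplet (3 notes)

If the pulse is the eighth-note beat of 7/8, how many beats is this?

One eighth-note beat = 4 thirty-second notes.
Convert each value to thirty-second notes: dotted eighth note = 6; thirty-second = 1; quarter note = 8; a full eighth-note triplet (3 notes) (three triplet eighths span one quarter) = 8; eighth tied to quarter (eighth + quarter) = 12; thirty-second note = 1; sixteenth = 2; dotted eighth = 6; quarter = 8; a full eighth-note triplet (3 notes) (three triplet eighths span one quarter) = 8.
Total: 6 + 1 + 8 + 8 + 12 + 1 + 2 + 6 + 8 + 8 = 60.
60 ÷ 4 = 15 beats.

15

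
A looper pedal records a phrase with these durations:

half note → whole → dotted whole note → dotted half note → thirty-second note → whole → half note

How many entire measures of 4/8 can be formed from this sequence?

10

One bar of 4/8 = 16 thirty-second notes.
Convert each value to thirty-second notes: half note = 16; whole = 32; dotted whole note = 48; dotted half note = 24; thirty-second note = 1; whole = 32; half note = 16.
Altogether 16 + 32 + 48 + 24 + 1 + 32 + 16 = 169.
169 ÷ 16 = 10 complete bars with 9 left over.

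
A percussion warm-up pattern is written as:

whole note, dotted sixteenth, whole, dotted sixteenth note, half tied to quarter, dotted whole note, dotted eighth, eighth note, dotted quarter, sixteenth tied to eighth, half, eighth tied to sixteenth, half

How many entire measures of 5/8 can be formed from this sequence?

10

One bar of 5/8 = 20 thirty-second notes.
Express everything in thirty-second notes: whole note = 32; dotted sixteenth = 3; whole = 32; dotted sixteenth note = 3; half tied to quarter (half + quarter) = 24; dotted whole note = 48; dotted eighth = 6; eighth note = 4; dotted quarter = 12; sixteenth tied to eighth (sixteenth + eighth) = 6; half = 16; eighth tied to sixteenth (eighth + sixteenth) = 6; half = 16.
Adding: 32 + 3 + 32 + 3 + 24 + 48 + 6 + 4 + 12 + 6 + 16 + 6 + 16 = 208.
208 ÷ 20 = 10 complete bars with 8 left over.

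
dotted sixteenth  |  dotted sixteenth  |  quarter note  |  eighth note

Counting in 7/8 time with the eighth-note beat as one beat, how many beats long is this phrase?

4.5

One eighth-note beat = 4 thirty-second notes.
Each duration in thirty-second notes: dotted sixteenth = 3; dotted sixteenth = 3; quarter note = 8; eighth note = 4.
Total: 3 + 3 + 8 + 4 = 18.
18 ÷ 4 = 4.5 beats.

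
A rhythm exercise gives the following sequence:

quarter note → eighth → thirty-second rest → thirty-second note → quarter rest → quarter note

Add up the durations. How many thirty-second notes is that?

Convert each value to thirty-second notes: quarter note = 8; eighth = 4; thirty-second rest = 1; thirty-second note = 1; quarter rest = 8; quarter note = 8.
Total: 8 + 4 + 1 + 1 + 8 + 8 = 30 thirty-second notes.

30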